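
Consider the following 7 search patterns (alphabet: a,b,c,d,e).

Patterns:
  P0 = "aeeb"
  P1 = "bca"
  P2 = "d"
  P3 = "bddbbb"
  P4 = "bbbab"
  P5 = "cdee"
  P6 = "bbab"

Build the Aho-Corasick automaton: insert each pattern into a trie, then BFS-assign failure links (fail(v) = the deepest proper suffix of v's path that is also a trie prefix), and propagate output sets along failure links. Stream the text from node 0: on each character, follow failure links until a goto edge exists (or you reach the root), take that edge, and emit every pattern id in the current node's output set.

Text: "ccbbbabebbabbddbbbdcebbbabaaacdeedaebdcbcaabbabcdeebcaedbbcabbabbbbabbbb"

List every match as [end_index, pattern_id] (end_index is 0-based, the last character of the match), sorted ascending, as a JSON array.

Construct AC machine:
Trie nodes:
  n0 'ε': a→1 b→5 c→18 d→8
  n1 'a': e→2
  n2 'ae': e→3
  n3 'aee': b→4
  n4 'aeeb': ·  ←P0
  n5 'b': b→14 c→6 d→9
  n6 'bc': a→7
  n7 'bca': ·  ←P1
  n8 'd': ·  ←P2
  n9 'bd': d→10
  n10 'bdd': b→11
  n11 'bddb': b→12
  n12 'bddbb': b→13
  n13 'bddbbb': ·  ←P3
  n14 'bb': a→22 b→15
  n15 'bbb': a→16
  n16 'bbba': b→17
  n17 'bbbab': ·  ←P4
  n18 'c': d→19
  n19 'cd': e→20
  n20 'cde': e→21
  n21 'cdee': ·  ←P5
  n22 'bba': b→23
  n23 'bbab': ·  ←P6

Failure links (BFS by depth):
  n1('a'): parent n0 fail=0; on 'a' 0 → fail=0;  out ∅∪∅=∅
  n5('b'): parent n0 fail=0; on 'b' 0 → fail=0;  out ∅∪∅=∅
  n8('d'): parent n0 fail=0; on 'd' 0 → fail=0;  out {2}∪∅={2}
  n18('c'): parent n0 fail=0; on 'c' 0 → fail=0;  out ∅∪∅=∅
  n2('ae'): parent n1 fail=0; on 'e' 0 → fail=0;  out ∅∪∅=∅
  n6('bc'): parent n5 fail=0; on 'c' 0 → fail=18;  out ∅∪∅=∅
  n9('bd'): parent n5 fail=0; on 'd' 0 → fail=8;  out ∅∪{2}={2}
  n14('bb'): parent n5 fail=0; on 'b' 0 → fail=5;  out ∅∪∅=∅
  n19('cd'): parent n18 fail=0; on 'd' 0 → fail=8;  out ∅∪{2}={2}
  n3('aee'): parent n2 fail=0; on 'e' 0 → fail=0;  out ∅∪∅=∅
  n7('bca'): parent n6 fail=18; on 'a' 18→0 → fail=1;  out {1}∪∅={1}
  n10('bdd'): parent n9 fail=8; on 'd' 8→0 → fail=8;  out ∅∪{2}={2}
  n15('bbb'): parent n14 fail=5; on 'b' 5 → fail=14;  out ∅∪∅=∅
  n20('cde'): parent n19 fail=8; on 'e' 8→0 → fail=0;  out ∅∪∅=∅
  n22('bba'): parent n14 fail=5; on 'a' 5→0 → fail=1;  out ∅∪∅=∅
  n4('aeeb'): parent n3 fail=0; on 'b' 0 → fail=5;  out {0}∪∅={0}
  n11('bddb'): parent n10 fail=8; on 'b' 8→0 → fail=5;  out ∅∪∅=∅
  n16('bbba'): parent n15 fail=14; on 'a' 14 → fail=22;  out ∅∪∅=∅
  n21('cdee'): parent n20 fail=0; on 'e' 0 → fail=0;  out {5}∪∅={5}
  n23('bbab'): parent n22 fail=1; on 'b' 1→0 → fail=5;  out {6}∪∅={6}
  n12('bddbb'): parent n11 fail=5; on 'b' 5 → fail=14;  out ∅∪∅=∅
  n17('bbbab'): parent n16 fail=22; on 'b' 22 → fail=23;  out {4}∪{6}={4,6}
  n13('bddbbb'): parent n12 fail=14; on 'b' 14 → fail=15;  out {3}∪∅={3}

Run:
[0] read 'c'  n0⇒n18
[1] read 'c'  n18⇒n18 (via fail)
[2] read 'b'  n18⇒n5 (via fail)
[3] read 'b'  n5⇒n14
[4] read 'b'  n14⇒n15
[5] read 'a'  n15⇒n16
[6] read 'b'  n16⇒n17  → match P4@[2:6],P6@[3:6]
[7] read 'e'  n17⇒n0 (via fail)
[8] read 'b'  n0⇒n5
[9] read 'b'  n5⇒n14
[10] read 'a'  n14⇒n22
[11] read 'b'  n22⇒n23  → match P6@[8:11]
[12] read 'b'  n23⇒n14 (via fail)
[13] read 'd'  n14⇒n9 (via fail)  → match P2@[13:13]
[14] read 'd'  n9⇒n10  → match P2@[14:14]
[15] read 'b'  n10⇒n11
[16] read 'b'  n11⇒n12
[17] read 'b'  n12⇒n13  → match P3@[12:17]
[18] read 'd'  n13⇒n9 (via fail)  → match P2@[18:18]
[19] read 'c'  n9⇒n18 (via fail)
[20] read 'e'  n18⇒n0 (via fail)
[21] read 'b'  n0⇒n5
[22] read 'b'  n5⇒n14
[23] read 'b'  n14⇒n15
[24] read 'a'  n15⇒n16
[25] read 'b'  n16⇒n17  → match P4@[21:25],P6@[22:25]
[26] read 'a'  n17⇒n1 (via fail)
[27] read 'a'  n1⇒n1 (via fail)
[28] read 'a'  n1⇒n1 (via fail)
[29] read 'c'  n1⇒n18 (via fail)
[30] read 'd'  n18⇒n19  → match P2@[30:30]
[31] read 'e'  n19⇒n20
[32] read 'e'  n20⇒n21  → match P5@[29:32]
[33] read 'd'  n21⇒n8 (via fail)  → match P2@[33:33]
[34] read 'a'  n8⇒n1 (via fail)
[35] read 'e'  n1⇒n2
[36] read 'b'  n2⇒n5 (via fail)
[37] read 'd'  n5⇒n9  → match P2@[37:37]
[38] read 'c'  n9⇒n18 (via fail)
[39] read 'b'  n18⇒n5 (via fail)
[40] read 'c'  n5⇒n6
[41] read 'a'  n6⇒n7  → match P1@[39:41]
[42] read 'a'  n7⇒n1 (via fail)
[43] read 'b'  n1⇒n5 (via fail)
[44] read 'b'  n5⇒n14
[45] read 'a'  n14⇒n22
[46] read 'b'  n22⇒n23  → match P6@[43:46]
[47] read 'c'  n23⇒n6 (via fail)
[48] read 'd'  n6⇒n19 (via fail)  → match P2@[48:48]
[49] read 'e'  n19⇒n20
[50] read 'e'  n20⇒n21  → match P5@[47:50]
[51] read 'b'  n21⇒n5 (via fail)
[52] read 'c'  n5⇒n6
[53] read 'a'  n6⇒n7  → match P1@[51:53]
[54] read 'e'  n7⇒n2 (via fail)
[55] read 'd'  n2⇒n8 (via fail)  → match P2@[55:55]
[56] read 'b'  n8⇒n5 (via fail)
[57] read 'b'  n5⇒n14
[58] read 'c'  n14⇒n6 (via fail)
[59] read 'a'  n6⇒n7  → match P1@[57:59]
[60] read 'b'  n7⇒n5 (via fail)
[61] read 'b'  n5⇒n14
[62] read 'a'  n14⇒n22
[63] read 'b'  n22⇒n23  → match P6@[60:63]
[64] read 'b'  n23⇒n14 (via fail)
[65] read 'b'  n14⇒n15
[66] read 'b'  n15⇒n15 (via fail)
[67] read 'a'  n15⇒n16
[68] read 'b'  n16⇒n17  → match P4@[64:68],P6@[65:68]
[69] read 'b'  n17⇒n14 (via fail)
[70] read 'b'  n14⇒n15
[71] read 'b'  n15⇒n15 (via fail)

All matches (sorted): [[6,4],[6,6],[11,6],[13,2],[14,2],[17,3],[18,2],[25,4],[25,6],[30,2],[32,5],[33,2],[37,2],[41,1],[46,6],[48,2],[50,5],[53,1],[55,2],[59,1],[63,6],[68,4],[68,6]]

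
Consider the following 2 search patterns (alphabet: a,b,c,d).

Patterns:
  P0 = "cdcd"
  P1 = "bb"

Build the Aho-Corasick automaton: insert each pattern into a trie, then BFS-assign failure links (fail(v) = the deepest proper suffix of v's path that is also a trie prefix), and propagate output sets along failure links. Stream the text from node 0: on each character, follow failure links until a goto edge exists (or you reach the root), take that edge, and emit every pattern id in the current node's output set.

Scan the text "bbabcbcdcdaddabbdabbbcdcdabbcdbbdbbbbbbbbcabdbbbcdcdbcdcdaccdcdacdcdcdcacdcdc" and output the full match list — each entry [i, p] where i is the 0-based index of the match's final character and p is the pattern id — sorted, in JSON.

Construct AC machine:
Trie nodes:
  0='ε' goto b→5 c→1
  1='c' goto d→2
  2='cd' goto c→3
  3='cdc' goto d→4
  4='cdcd' goto ·  ←P0
  5='b' goto b→6
  6='bb' goto ·  ←P1

Failure links (BFS by depth):
  n1('c'): parent n0 fail=0; on 'c' 0 → fail=0;  out ∅∪∅=∅
  n5('b'): parent n0 fail=0; on 'b' 0 → fail=0;  out ∅∪∅=∅
  n2('cd'): parent n1 fail=0; on 'd' 0 → fail=0;  out ∅∪∅=∅
  n6('bb'): parent n5 fail=0; on 'b' 0 → fail=5;  out {1}∪∅={1}
  n3('cdc'): parent n2 fail=0; on 'c' 0 → fail=1;  out ∅∪∅=∅
  n4('cdcd'): parent n3 fail=1; on 'd' 1 → fail=2;  out {0}∪∅={0}

Text stream:
i=0 'b': node 0→5
i=1 'b': node 5→6  → match P1@[0:1]
i=2 'a': node 6→0 (fail-walked)
i=3 'b': node 0→5
i=4 'c': node 5→1 (fail-walked)
i=5 'b': node 1→5 (fail-walked)
i=6 'c': node 5→1 (fail-walked)
i=7 'd': node 1→2
i=8 'c': node 2→3
i=9 'd': node 3→4  → match P0@[6:9]
i=10 'a': node 4→0 (fail-walked)
i=11 'd': node 0→0
i=12 'd': node 0→0
i=13 'a': node 0→0
i=14 'b': node 0→5
i=15 'b': node 5→6  → match P1@[14:15]
i=16 'd': node 6→0 (fail-walked)
i=17 'a': node 0→0
i=18 'b': node 0→5
i=19 'b': node 5→6  → match P1@[18:19]
i=20 'b': node 6→6 (fail-walked)  → match P1@[19:20]
i=21 'c': node 6→1 (fail-walked)
i=22 'd': node 1→2
i=23 'c': node 2→3
i=24 'd': node 3→4  → match P0@[21:24]
i=25 'a': node 4→0 (fail-walked)
i=26 'b': node 0→5
i=27 'b': node 5→6  → match P1@[26:27]
i=28 'c': node 6→1 (fail-walked)
i=29 'd': node 1→2
i=30 'b': node 2→5 (fail-walked)
i=31 'b': node 5→6  → match P1@[30:31]
i=32 'd': node 6→0 (fail-walked)
i=33 'b': node 0→5
i=34 'b': node 5→6  → match P1@[33:34]
i=35 'b': node 6→6 (fail-walked)  → match P1@[34:35]
i=36 'b': node 6→6 (fail-walked)  → match P1@[35:36]
i=37 'b': node 6→6 (fail-walked)  → match P1@[36:37]
i=38 'b': node 6→6 (fail-walked)  → match P1@[37:38]
i=39 'b': node 6→6 (fail-walked)  → match P1@[38:39]
i=40 'b': node 6→6 (fail-walked)  → match P1@[39:40]
i=41 'c': node 6→1 (fail-walked)
i=42 'a': node 1→0 (fail-walked)
i=43 'b': node 0→5
i=44 'd': node 5→0 (fail-walked)
i=45 'b': node 0→5
i=46 'b': node 5→6  → match P1@[45:46]
i=47 'b': node 6→6 (fail-walked)  → match P1@[46:47]
i=48 'c': node 6→1 (fail-walked)
i=49 'd': node 1→2
i=50 'c': node 2→3
i=51 'd': node 3→4  → match P0@[48:51]
i=52 'b': node 4→5 (fail-walked)
i=53 'c': node 5→1 (fail-walked)
i=54 'd': node 1→2
i=55 'c': node 2→3
i=56 'd': node 3→4  → match P0@[53:56]
i=57 'a': node 4→0 (fail-walked)
i=58 'c': node 0→1
i=59 'c': node 1→1 (fail-walked)
i=60 'd': node 1→2
i=61 'c': node 2→3
i=62 'd': node 3→4  → match P0@[59:62]
i=63 'a': node 4→0 (fail-walked)
i=64 'c': node 0→1
i=65 'd': node 1→2
i=66 'c': node 2→3
i=67 'd': node 3→4  → match P0@[64:67]
i=68 'c': node 4→3 (fail-walked)
i=69 'd': node 3→4  → match P0@[66:69]
i=70 'c': node 4→3 (fail-walked)
i=71 'a': node 3→0 (fail-walked)
i=72 'c': node 0→1
i=73 'd': node 1→2
i=74 'c': node 2→3
i=75 'd': node 3→4  → match P0@[72:75]
i=76 'c': node 4→3 (fail-walked)

Result: [[1,1],[9,0],[15,1],[19,1],[20,1],[24,0],[27,1],[31,1],[34,1],[35,1],[36,1],[37,1],[38,1],[39,1],[40,1],[46,1],[47,1],[51,0],[56,0],[62,0],[67,0],[69,0],[75,0]]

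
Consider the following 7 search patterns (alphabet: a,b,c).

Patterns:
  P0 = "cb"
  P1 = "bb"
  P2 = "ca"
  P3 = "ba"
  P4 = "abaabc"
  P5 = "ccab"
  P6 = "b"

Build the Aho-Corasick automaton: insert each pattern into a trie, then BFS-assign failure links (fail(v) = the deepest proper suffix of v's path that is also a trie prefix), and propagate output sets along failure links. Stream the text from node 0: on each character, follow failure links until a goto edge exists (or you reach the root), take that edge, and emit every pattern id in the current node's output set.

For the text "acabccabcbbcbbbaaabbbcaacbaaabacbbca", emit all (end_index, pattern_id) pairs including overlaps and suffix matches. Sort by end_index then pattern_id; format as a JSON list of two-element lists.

Build:
Trie nodes:
  0='ε' goto a→7 b→3 c→1
  1='c' goto a→5 b→2 c→13
  2='cb' goto ·  ←P0
  3='b' goto a→6 b→4  ←P6
  4='bb' goto ·  ←P1
  5='ca' goto ·  ←P2
  6='ba' goto ·  ←P3
  7='a' goto b→8
  8='ab' goto a→9
  9='aba' goto a→10
  10='abaa' goto b→11
  11='abaab' goto c→12
  12='abaabc' goto ·  ←P4
  13='cc' goto a→14
  14='cca' goto b→15
  15='ccab' goto ·  ←P5

Failure links (BFS by depth):
  n1('c'): parent n0 fail=0; on 'c' 0 → fail=0;  out ∅∪∅=∅
  n3('b'): parent n0 fail=0; on 'b' 0 → fail=0;  out {6}∪∅={6}
  n7('a'): parent n0 fail=0; on 'a' 0 → fail=0;  out ∅∪∅=∅
  n2('cb'): parent n1 fail=0; on 'b' 0 → fail=3;  out {0}∪{6}={0,6}
  n4('bb'): parent n3 fail=0; on 'b' 0 → fail=3;  out {1}∪{6}={1,6}
  n5('ca'): parent n1 fail=0; on 'a' 0 → fail=7;  out {2}∪∅={2}
  n6('ba'): parent n3 fail=0; on 'a' 0 → fail=7;  out {3}∪∅={3}
  n8('ab'): parent n7 fail=0; on 'b' 0 → fail=3;  out ∅∪{6}={6}
  n13('cc'): parent n1 fail=0; on 'c' 0 → fail=1;  out ∅∪∅=∅
  n9('aba'): parent n8 fail=3; on 'a' 3 → fail=6;  out ∅∪{3}={3}
  n14('cca'): parent n13 fail=1; on 'a' 1 → fail=5;  out ∅∪{2}={2}
  n10('abaa'): parent n9 fail=6; on 'a' 6→7→0 → fail=7;  out ∅∪∅=∅
  n15('ccab'): parent n14 fail=5; on 'b' 5→7 → fail=8;  out {5}∪{6}={5,6}
  n11('abaab'): parent n10 fail=7; on 'b' 7 → fail=8;  out ∅∪{6}={6}
  n12('abaabc'): parent n11 fail=8; on 'c' 8→3→0 → fail=1;  out {4}∪∅={4}

Run:
[0] read 'a'  n0⇒n7
[1] read 'c'  n7⇒n1 ·f
[2] read 'a'  n1⇒n5  → match P2@[1:2]
[3] read 'b'  n5⇒n8 ·f  → match P6@[3:3]
[4] read 'c'  n8⇒n1 ·f
[5] read 'c'  n1⇒n13
[6] read 'a'  n13⇒n14  → match P2@[5:6]
[7] read 'b'  n14⇒n15  → match P5@[4:7],P6@[7:7]
[8] read 'c'  n15⇒n1 ·f
[9] read 'b'  n1⇒n2  → match P0@[8:9],P6@[9:9]
[10] read 'b'  n2⇒n4 ·f  → match P1@[9:10],P6@[10:10]
[11] read 'c'  n4⇒n1 ·f
[12] read 'b'  n1⇒n2  → match P0@[11:12],P6@[12:12]
[13] read 'b'  n2⇒n4 ·f  → match P1@[12:13],P6@[13:13]
[14] read 'b'  n4⇒n4 ·f  → match P1@[13:14],P6@[14:14]
[15] read 'a'  n4⇒n6 ·f  → match P3@[14:15]
[16] read 'a'  n6⇒n7 ·f
[17] read 'a'  n7⇒n7 ·f
[18] read 'b'  n7⇒n8  → match P6@[18:18]
[19] read 'b'  n8⇒n4 ·f  → match P1@[18:19],P6@[19:19]
[20] read 'b'  n4⇒n4 ·f  → match P1@[19:20],P6@[20:20]
[21] read 'c'  n4⇒n1 ·f
[22] read 'a'  n1⇒n5  → match P2@[21:22]
[23] read 'a'  n5⇒n7 ·f
[24] read 'c'  n7⇒n1 ·f
[25] read 'b'  n1⇒n2  → match P0@[24:25],P6@[25:25]
[26] read 'a'  n2⇒n6 ·f  → match P3@[25:26]
[27] read 'a'  n6⇒n7 ·f
[28] read 'a'  n7⇒n7 ·f
[29] read 'b'  n7⇒n8  → match P6@[29:29]
[30] read 'a'  n8⇒n9  → match P3@[29:30]
[31] read 'c'  n9⇒n1 ·f
[32] read 'b'  n1⇒n2  → match P0@[31:32],P6@[32:32]
[33] read 'b'  n2⇒n4 ·f  → match P1@[32:33],P6@[33:33]
[34] read 'c'  n4⇒n1 ·f
[35] read 'a'  n1⇒n5  → match P2@[34:35]

Matches: [[2,2],[3,6],[6,2],[7,5],[7,6],[9,0],[9,6],[10,1],[10,6],[12,0],[12,6],[13,1],[13,6],[14,1],[14,6],[15,3],[18,6],[19,1],[19,6],[20,1],[20,6],[22,2],[25,0],[25,6],[26,3],[29,6],[30,3],[32,0],[32,6],[33,1],[33,6],[35,2]]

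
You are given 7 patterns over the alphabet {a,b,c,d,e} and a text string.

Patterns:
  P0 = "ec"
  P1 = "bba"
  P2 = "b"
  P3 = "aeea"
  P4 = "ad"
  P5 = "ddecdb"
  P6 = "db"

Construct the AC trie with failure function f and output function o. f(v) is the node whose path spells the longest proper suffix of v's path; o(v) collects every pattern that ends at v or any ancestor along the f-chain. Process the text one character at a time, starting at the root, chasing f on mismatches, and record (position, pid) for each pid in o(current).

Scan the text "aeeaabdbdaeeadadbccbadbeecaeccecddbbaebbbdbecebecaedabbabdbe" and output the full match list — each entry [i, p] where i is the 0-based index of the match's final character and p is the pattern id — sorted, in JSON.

Build automaton:
Trie nodes:
  0='ε' goto a→6 b→3 d→11 e→1
  1='e' goto c→2
  2='ec' goto ·  ←P0
  3='b' goto b→4  ←P2
  4='bb' goto a→5
  5='bba' goto ·  ←P1
  6='a' goto d→10 e→7
  7='ae' goto e→8
  8='aee' goto a→9
  9='aeea' goto ·  ←P3
  10='ad' goto ·  ←P4
  11='d' goto b→17 d→12
  12='dd' goto e→13
  13='dde' goto c→14
  14='ddec' goto d→15
  15='ddecd' goto b→16
  16='ddecdb' goto ·  ←P5
  17='db' goto ·  ←P6

BFS fail/out derivation:
  n1('e'): parent n0 fail=0; on 'e' 0 → fail=0;  out ∅∪∅=∅
  n3('b'): parent n0 fail=0; on 'b' 0 → fail=0;  out {2}∪∅={2}
  n6('a'): parent n0 fail=0; on 'a' 0 → fail=0;  out ∅∪∅=∅
  n11('d'): parent n0 fail=0; on 'd' 0 → fail=0;  out ∅∪∅=∅
  n2('ec'): parent n1 fail=0; on 'c' 0 → fail=0;  out {0}∪∅={0}
  n4('bb'): parent n3 fail=0; on 'b' 0 → fail=3;  out ∅∪{2}={2}
  n7('ae'): parent n6 fail=0; on 'e' 0 → fail=1;  out ∅∪∅=∅
  n10('ad'): parent n6 fail=0; on 'd' 0 → fail=11;  out {4}∪∅={4}
  n12('dd'): parent n11 fail=0; on 'd' 0 → fail=11;  out ∅∪∅=∅
  n17('db'): parent n11 fail=0; on 'b' 0 → fail=3;  out {6}∪{2}={2,6}
  n5('bba'): parent n4 fail=3; on 'a' 3→0 → fail=6;  out {1}∪∅={1}
  n8('aee'): parent n7 fail=1; on 'e' 1→0 → fail=1;  out ∅∪∅=∅
  n13('dde'): parent n12 fail=11; on 'e' 11→0 → fail=1;  out ∅∪∅=∅
  n9('aeea'): parent n8 fail=1; on 'a' 1→0 → fail=6;  out {3}∪∅={3}
  n14('ddec'): parent n13 fail=1; on 'c' 1 → fail=2;  out ∅∪{0}={0}
  n15('ddecd'): parent n14 fail=2; on 'd' 2→0 → fail=11;  out ∅∪∅=∅
  n16('ddecdb'): parent n15 fail=11; on 'b' 11 → fail=17;  out {5}∪{2,6}={2,5,6}

Scan:
i=0 'a': node 0→6
i=1 'e': node 6→7
i=2 'e': node 7→8
i=3 'a': node 8→9  → match P3@[0:3]
i=4 'a': node 9→6 (fail-walked)
i=5 'b': node 6→3 (fail-walked)  → match P2@[5:5]
i=6 'd': node 3→11 (fail-walked)
i=7 'b': node 11→17  → match P2@[7:7],P6@[6:7]
i=8 'd': node 17→11 (fail-walked)
i=9 'a': node 11→6 (fail-walked)
i=10 'e': node 6→7
i=11 'e': node 7→8
i=12 'a': node 8→9  → match P3@[9:12]
i=13 'd': node 9→10 (fail-walked)  → match P4@[12:13]
i=14 'a': node 10→6 (fail-walked)
i=15 'd': node 6→10  → match P4@[14:15]
i=16 'b': node 10→17 (fail-walked)  → match P2@[16:16],P6@[15:16]
i=17 'c': node 17→0 (fail-walked)
i=18 'c': node 0→0
i=19 'b': node 0→3  → match P2@[19:19]
i=20 'a': node 3→6 (fail-walked)
i=21 'd': node 6→10  → match P4@[20:21]
i=22 'b': node 10→17 (fail-walked)  → match P2@[22:22],P6@[21:22]
i=23 'e': node 17→1 (fail-walked)
i=24 'e': node 1→1 (fail-walked)
i=25 'c': node 1→2  → match P0@[24:25]
i=26 'a': node 2→6 (fail-walked)
i=27 'e': node 6→7
i=28 'c': node 7→2 (fail-walked)  → match P0@[27:28]
i=29 'c': node 2→0 (fail-walked)
i=30 'e': node 0→1
i=31 'c': node 1→2  → match P0@[30:31]
i=32 'd': node 2→11 (fail-walked)
i=33 'd': node 11→12
i=34 'b': node 12→17 (fail-walked)  → match P2@[34:34],P6@[33:34]
i=35 'b': node 17→4 (fail-walked)  → match P2@[35:35]
i=36 'a': node 4→5  → match P1@[34:36]
i=37 'e': node 5→7 (fail-walked)
i=38 'b': node 7→3 (fail-walked)  → match P2@[38:38]
i=39 'b': node 3→4  → match P2@[39:39]
i=40 'b': node 4→4 (fail-walked)  → match P2@[40:40]
i=41 'd': node 4→11 (fail-walked)
i=42 'b': node 11→17  → match P2@[42:42],P6@[41:42]
i=43 'e': node 17→1 (fail-walked)
i=44 'c': node 1→2  → match P0@[43:44]
i=45 'e': node 2→1 (fail-walked)
i=46 'b': node 1→3 (fail-walked)  → match P2@[46:46]
i=47 'e': node 3→1 (fail-walked)
i=48 'c': node 1→2  → match P0@[47:48]
i=49 'a': node 2→6 (fail-walked)
i=50 'e': node 6→7
i=51 'd': node 7→11 (fail-walked)
i=52 'a': node 11→6 (fail-walked)
i=53 'b': node 6→3 (fail-walked)  → match P2@[53:53]
i=54 'b': node 3→4  → match P2@[54:54]
i=55 'a': node 4→5  → match P1@[53:55]
i=56 'b': node 5→3 (fail-walked)  → match P2@[56:56]
i=57 'd': node 3→11 (fail-walked)
i=58 'b': node 11→17  → match P2@[58:58],P6@[57:58]
i=59 'e': node 17→1 (fail-walked)

Result: [[3,3],[5,2],[7,2],[7,6],[12,3],[13,4],[15,4],[16,2],[16,6],[19,2],[21,4],[22,2],[22,6],[25,0],[28,0],[31,0],[34,2],[34,6],[35,2],[36,1],[38,2],[39,2],[40,2],[42,2],[42,6],[44,0],[46,2],[48,0],[53,2],[54,2],[55,1],[56,2],[58,2],[58,6]]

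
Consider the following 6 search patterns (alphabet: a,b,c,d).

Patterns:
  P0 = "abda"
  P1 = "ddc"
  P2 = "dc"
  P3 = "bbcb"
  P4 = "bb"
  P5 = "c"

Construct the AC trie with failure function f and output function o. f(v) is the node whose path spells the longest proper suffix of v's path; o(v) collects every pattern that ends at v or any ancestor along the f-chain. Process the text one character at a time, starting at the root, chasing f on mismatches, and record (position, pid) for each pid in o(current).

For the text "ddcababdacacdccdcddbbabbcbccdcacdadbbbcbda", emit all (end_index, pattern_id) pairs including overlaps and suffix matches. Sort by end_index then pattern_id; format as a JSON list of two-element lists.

Build automaton:
Trie (insert patterns):
  0='ε' goto a→1 b→9 c→13 d→5
  1='a' goto b→2
  2='ab' goto d→3
  3='abd' goto a→4
  4='abda' goto ·  [P0 ends]
  5='d' goto c→8 d→6
  6='dd' goto c→7
  7='ddc' goto ·  [P1 ends]
  8='dc' goto ·  [P2 ends]
  9='b' goto b→10
  10='bb' goto c→11  [P4 ends]
  11='bbc' goto b→12
  12='bbcb' goto ·  [P3 ends]
  13='c' goto ·  [P5 ends]

BFS fail/out derivation:
  fail(1) 'a': from fail(0)=0 chase 'a': 0 ⇒ 0;  out=∅∪out(0)=∅
  fail(5) 'd': from fail(0)=0 chase 'd': 0 ⇒ 0;  out=∅∪out(0)=∅
  fail(9) 'b': from fail(0)=0 chase 'b': 0 ⇒ 0;  out=∅∪out(0)=∅
  fail(13) 'c': from fail(0)=0 chase 'c': 0 ⇒ 0;  out={5}∪out(0)={5}
  fail(2) 'ab': from fail(1)=0 chase 'b': 0 ⇒ 9;  out=∅∪out(9)=∅
  fail(6) 'dd': from fail(5)=0 chase 'd': 0 ⇒ 5;  out=∅∪out(5)=∅
  fail(8) 'dc': from fail(5)=0 chase 'c': 0 ⇒ 13;  out={2}∪out(13)={2,5}
  fail(10) 'bb': from fail(9)=0 chase 'b': 0 ⇒ 9;  out={4}∪out(9)={4}
  fail(3) 'abd': from fail(2)=9 chase 'd': 9→0 ⇒ 5;  out=∅∪out(5)=∅
  fail(7) 'ddc': from fail(6)=5 chase 'c': 5 ⇒ 8;  out={1}∪out(8)={1,2,5}
  fail(11) 'bbc': from fail(10)=9 chase 'c': 9→0 ⇒ 13;  out=∅∪out(13)={5}
  fail(4) 'abda': from fail(3)=5 chase 'a': 5→0 ⇒ 1;  out={0}∪out(1)={0}
  fail(12) 'bbcb': from fail(11)=13 chase 'b': 13→0 ⇒ 9;  out={3}∪out(9)={3}

Run:
pos 0 'd': at 5
pos 1 'd': at 6
pos 2 'c': at 7  emit P1@[0:2],P2@[1:2],P5@[2:2]
pos 3 'a': at 1 ·f
pos 4 'b': at 2
pos 5 'a': at 1 ·f
pos 6 'b': at 2
pos 7 'd': at 3
pos 8 'a': at 4  emit P0@[5:8]
pos 9 'c': at 13 ·f  emit P5@[9:9]
pos 10 'a': at 1 ·f
pos 11 'c': at 13 ·f  emit P5@[11:11]
pos 12 'd': at 5 ·f
pos 13 'c': at 8  emit P2@[12:13],P5@[13:13]
pos 14 'c': at 13 ·f  emit P5@[14:14]
pos 15 'd': at 5 ·f
pos 16 'c': at 8  emit P2@[15:16],P5@[16:16]
pos 17 'd': at 5 ·f
pos 18 'd': at 6
pos 19 'b': at 9 ·f
pos 20 'b': at 10  emit P4@[19:20]
pos 21 'a': at 1 ·f
pos 22 'b': at 2
pos 23 'b': at 10 ·f  emit P4@[22:23]
pos 24 'c': at 11  emit P5@[24:24]
pos 25 'b': at 12  emit P3@[22:25]
pos 26 'c': at 13 ·f  emit P5@[26:26]
pos 27 'c': at 13 ·f  emit P5@[27:27]
pos 28 'd': at 5 ·f
pos 29 'c': at 8  emit P2@[28:29],P5@[29:29]
pos 30 'a': at 1 ·f
pos 31 'c': at 13 ·f  emit P5@[31:31]
pos 32 'd': at 5 ·f
pos 33 'a': at 1 ·f
pos 34 'd': at 5 ·f
pos 35 'b': at 9 ·f
pos 36 'b': at 10  emit P4@[35:36]
pos 37 'b': at 10 ·f  emit P4@[36:37]
pos 38 'c': at 11  emit P5@[38:38]
pos 39 'b': at 12  emit P3@[36:39]
pos 40 'd': at 5 ·f
pos 41 'a': at 1 ·f

Matches: [[2,1],[2,2],[2,5],[8,0],[9,5],[11,5],[13,2],[13,5],[14,5],[16,2],[16,5],[20,4],[23,4],[24,5],[25,3],[26,5],[27,5],[29,2],[29,5],[31,5],[36,4],[37,4],[38,5],[39,3]]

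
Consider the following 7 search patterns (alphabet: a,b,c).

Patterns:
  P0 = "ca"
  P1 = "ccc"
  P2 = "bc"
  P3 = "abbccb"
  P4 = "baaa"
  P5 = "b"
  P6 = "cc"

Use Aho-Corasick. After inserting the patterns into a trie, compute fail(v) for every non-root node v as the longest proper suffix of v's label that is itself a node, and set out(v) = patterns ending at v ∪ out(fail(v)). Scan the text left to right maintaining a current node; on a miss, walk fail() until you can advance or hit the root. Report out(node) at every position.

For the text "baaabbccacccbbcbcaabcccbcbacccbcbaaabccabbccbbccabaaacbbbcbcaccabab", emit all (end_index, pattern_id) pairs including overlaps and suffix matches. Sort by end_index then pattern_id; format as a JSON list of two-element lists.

Construct AC machine:
Trie nodes:
  0='ε' goto a→7 b→5 c→1
  1='c' goto a→2 c→3
  2='ca' goto ·  [P0 ends]
  3='cc' goto c→4  [P6 ends]
  4='ccc' goto ·  [P1 ends]
  5='b' goto a→13 c→6  [P5 ends]
  6='bc' goto ·  [P2 ends]
  7='a' goto b→8
  8='ab' goto b→9
  9='abb' goto c→10
  10='abbc' goto c→11
  11='abbcc' goto b→12
  12='abbccb' goto ·  [P3 ends]
  13='ba' goto a→14
  14='baa' goto a→15
  15='baaa' goto ·  [P4 ends]

Failure links (BFS by depth):
  n1('c'): parent n0 fail=0; on 'c' 0 → fail=0;  out ∅∪∅=∅
  n5('b'): parent n0 fail=0; on 'b' 0 → fail=0;  out {5}∪∅={5}
  n7('a'): parent n0 fail=0; on 'a' 0 → fail=0;  out ∅∪∅=∅
  n2('ca'): parent n1 fail=0; on 'a' 0 → fail=7;  out {0}∪∅={0}
  n3('cc'): parent n1 fail=0; on 'c' 0 → fail=1;  out {6}∪∅={6}
  n6('bc'): parent n5 fail=0; on 'c' 0 → fail=1;  out {2}∪∅={2}
  n8('ab'): parent n7 fail=0; on 'b' 0 → fail=5;  out ∅∪{5}={5}
  n13('ba'): parent n5 fail=0; on 'a' 0 → fail=7;  out ∅∪∅=∅
  n4('ccc'): parent n3 fail=1; on 'c' 1 → fail=3;  out {1}∪{6}={1,6}
  n9('abb'): parent n8 fail=5; on 'b' 5→0 → fail=5;  out ∅∪{5}={5}
  n14('baa'): parent n13 fail=7; on 'a' 7→0 → fail=7;  out ∅∪∅=∅
  n10('abbc'): parent n9 fail=5; on 'c' 5 → fail=6;  out ∅∪{2}={2}
  n15('baaa'): parent n14 fail=7; on 'a' 7→0 → fail=7;  out {4}∪∅={4}
  n11('abbcc'): parent n10 fail=6; on 'c' 6→1 → fail=3;  out ∅∪{6}={6}
  n12('abbccb'): parent n11 fail=3; on 'b' 3→1→0 → fail=5;  out {3}∪{5}={3,5}

Scan:
pos 0 'b': at 5  → match P5@[0:0]
pos 1 'a': at 13
pos 2 'a': at 14
pos 3 'a': at 15  → match P4@[0:3]
pos 4 'b': at 8 (via fail)  → match P5@[4:4]
pos 5 'b': at 9  → match P5@[5:5]
pos 6 'c': at 10  → match P2@[5:6]
pos 7 'c': at 11  → match P6@[6:7]
pos 8 'a': at 2 (via fail)  → match P0@[7:8]
pos 9 'c': at 1 (via fail)
pos 10 'c': at 3  → match P6@[9:10]
pos 11 'c': at 4  → match P1@[9:11],P6@[10:11]
pos 12 'b': at 5 (via fail)  → match P5@[12:12]
pos 13 'b': at 5 (via fail)  → match P5@[13:13]
pos 14 'c': at 6  → match P2@[13:14]
pos 15 'b': at 5 (via fail)  → match P5@[15:15]
pos 16 'c': at 6  → match P2@[15:16]
pos 17 'a': at 2 (via fail)  → match P0@[16:17]
pos 18 'a': at 7 (via fail)
pos 19 'b': at 8  → match P5@[19:19]
pos 20 'c': at 6 (via fail)  → match P2@[19:20]
pos 21 'c': at 3 (via fail)  → match P6@[20:21]
pos 22 'c': at 4  → match P1@[20:22],P6@[21:22]
pos 23 'b': at 5 (via fail)  → match P5@[23:23]
pos 24 'c': at 6  → match P2@[23:24]
pos 25 'b': at 5 (via fail)  → match P5@[25:25]
pos 26 'a': at 13
pos 27 'c': at 1 (via fail)
pos 28 'c': at 3  → match P6@[27:28]
pos 29 'c': at 4  → match P1@[27:29],P6@[28:29]
pos 30 'b': at 5 (via fail)  → match P5@[30:30]
pos 31 'c': at 6  → match P2@[30:31]
pos 32 'b': at 5 (via fail)  → match P5@[32:32]
pos 33 'a': at 13
pos 34 'a': at 14
pos 35 'a': at 15  → match P4@[32:35]
pos 36 'b': at 8 (via fail)  → match P5@[36:36]
pos 37 'c': at 6 (via fail)  → match P2@[36:37]
pos 38 'c': at 3 (via fail)  → match P6@[37:38]
pos 39 'a': at 2 (via fail)  → match P0@[38:39]
pos 40 'b': at 8 (via fail)  → match P5@[40:40]
pos 41 'b': at 9  → match P5@[41:41]
pos 42 'c': at 10  → match P2@[41:42]
pos 43 'c': at 11  → match P6@[42:43]
pos 44 'b': at 12  → match P3@[39:44],P5@[44:44]
pos 45 'b': at 5 (via fail)  → match P5@[45:45]
pos 46 'c': at 6  → match P2@[45:46]
pos 47 'c': at 3 (via fail)  → match P6@[46:47]
pos 48 'a': at 2 (via fail)  → match P0@[47:48]
pos 49 'b': at 8 (via fail)  → match P5@[49:49]
pos 50 'a': at 13 (via fail)
pos 51 'a': at 14
pos 52 'a': at 15  → match P4@[49:52]
pos 53 'c': at 1 (via fail)
pos 54 'b': at 5 (via fail)  → match P5@[54:54]
pos 55 'b': at 5 (via fail)  → match P5@[55:55]
pos 56 'b': at 5 (via fail)  → match P5@[56:56]
pos 57 'c': at 6  → match P2@[56:57]
pos 58 'b': at 5 (via fail)  → match P5@[58:58]
pos 59 'c': at 6  → match P2@[58:59]
pos 60 'a': at 2 (via fail)  → match P0@[59:60]
pos 61 'c': at 1 (via fail)
pos 62 'c': at 3  → match P6@[61:62]
pos 63 'a': at 2 (via fail)  → match P0@[62:63]
pos 64 'b': at 8 (via fail)  → match P5@[64:64]
pos 65 'a': at 13 (via fail)
pos 66 'b': at 8 (via fail)  → match P5@[66:66]

All matches (sorted): [[0,5],[3,4],[4,5],[5,5],[6,2],[7,6],[8,0],[10,6],[11,1],[11,6],[12,5],[13,5],[14,2],[15,5],[16,2],[17,0],[19,5],[20,2],[21,6],[22,1],[22,6],[23,5],[24,2],[25,5],[28,6],[29,1],[29,6],[30,5],[31,2],[32,5],[35,4],[36,5],[37,2],[38,6],[39,0],[40,5],[41,5],[42,2],[43,6],[44,3],[44,5],[45,5],[46,2],[47,6],[48,0],[49,5],[52,4],[54,5],[55,5],[56,5],[57,2],[58,5],[59,2],[60,0],[62,6],[63,0],[64,5],[66,5]]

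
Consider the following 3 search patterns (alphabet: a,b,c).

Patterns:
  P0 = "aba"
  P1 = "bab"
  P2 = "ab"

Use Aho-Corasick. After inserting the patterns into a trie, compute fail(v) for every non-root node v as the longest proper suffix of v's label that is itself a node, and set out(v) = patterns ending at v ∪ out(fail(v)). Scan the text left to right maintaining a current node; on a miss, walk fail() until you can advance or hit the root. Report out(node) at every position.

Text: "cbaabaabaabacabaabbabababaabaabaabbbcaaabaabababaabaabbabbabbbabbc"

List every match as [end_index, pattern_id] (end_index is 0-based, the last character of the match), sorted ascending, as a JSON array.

Build:
Trie nodes:
  0='ε' goto a→1 b→4
  1='a' goto b→2
  2='ab' goto a→3  ←P2
  3='aba' goto ·  ←P0
  4='b' goto a→5
  5='ba' goto b→6
  6='bab' goto ·  ←P1

BFS fail/out derivation:
  n1('a'): parent n0 fail=0; on 'a' 0 → fail=0;  out ∅∪∅=∅
  n4('b'): parent n0 fail=0; on 'b' 0 → fail=0;  out ∅∪∅=∅
  n2('ab'): parent n1 fail=0; on 'b' 0 → fail=4;  out {2}∪∅={2}
  n5('ba'): parent n4 fail=0; on 'a' 0 → fail=1;  out ∅∪∅=∅
  n3('aba'): parent n2 fail=4; on 'a' 4 → fail=5;  out {0}∪∅={0}
  n6('bab'): parent n5 fail=1; on 'b' 1 → fail=2;  out {1}∪{2}={1,2}

Scan:
[0] read 'c'  n0⇒n0
[1] read 'b'  n0⇒n4
[2] read 'a'  n4⇒n5
[3] read 'a'  n5⇒n1 ·f
[4] read 'b'  n1⇒n2  ** P2@[3:4]
[5] read 'a'  n2⇒n3  ** P0@[3:5]
[6] read 'a'  n3⇒n1 ·f
[7] read 'b'  n1⇒n2  ** P2@[6:7]
[8] read 'a'  n2⇒n3  ** P0@[6:8]
[9] read 'a'  n3⇒n1 ·f
[10] read 'b'  n1⇒n2  ** P2@[9:10]
[11] read 'a'  n2⇒n3  ** P0@[9:11]
[12] read 'c'  n3⇒n0 ·f
[13] read 'a'  n0⇒n1
[14] read 'b'  n1⇒n2  ** P2@[13:14]
[15] read 'a'  n2⇒n3  ** P0@[13:15]
[16] read 'a'  n3⇒n1 ·f
[17] read 'b'  n1⇒n2  ** P2@[16:17]
[18] read 'b'  n2⇒n4 ·f
[19] read 'a'  n4⇒n5
[20] read 'b'  n5⇒n6  ** P1@[18:20],P2@[19:20]
[21] read 'a'  n6⇒n3 ·f  ** P0@[19:21]
[22] read 'b'  n3⇒n6 ·f  ** P1@[20:22],P2@[21:22]
[23] read 'a'  n6⇒n3 ·f  ** P0@[21:23]
[24] read 'b'  n3⇒n6 ·f  ** P1@[22:24],P2@[23:24]
[25] read 'a'  n6⇒n3 ·f  ** P0@[23:25]
[26] read 'a'  n3⇒n1 ·f
[27] read 'b'  n1⇒n2  ** P2@[26:27]
[28] read 'a'  n2⇒n3  ** P0@[26:28]
[29] read 'a'  n3⇒n1 ·f
[30] read 'b'  n1⇒n2  ** P2@[29:30]
[31] read 'a'  n2⇒n3  ** P0@[29:31]
[32] read 'a'  n3⇒n1 ·f
[33] read 'b'  n1⇒n2  ** P2@[32:33]
[34] read 'b'  n2⇒n4 ·f
[35] read 'b'  n4⇒n4 ·f
[36] read 'c'  n4⇒n0 ·f
[37] read 'a'  n0⇒n1
[38] read 'a'  n1⇒n1 ·f
[39] read 'a'  n1⇒n1 ·f
[40] read 'b'  n1⇒n2  ** P2@[39:40]
[41] read 'a'  n2⇒n3  ** P0@[39:41]
[42] read 'a'  n3⇒n1 ·f
[43] read 'b'  n1⇒n2  ** P2@[42:43]
[44] read 'a'  n2⇒n3  ** P0@[42:44]
[45] read 'b'  n3⇒n6 ·f  ** P1@[43:45],P2@[44:45]
[46] read 'a'  n6⇒n3 ·f  ** P0@[44:46]
[47] read 'b'  n3⇒n6 ·f  ** P1@[45:47],P2@[46:47]
[48] read 'a'  n6⇒n3 ·f  ** P0@[46:48]
[49] read 'a'  n3⇒n1 ·f
[50] read 'b'  n1⇒n2  ** P2@[49:50]
[51] read 'a'  n2⇒n3  ** P0@[49:51]
[52] read 'a'  n3⇒n1 ·f
[53] read 'b'  n1⇒n2  ** P2@[52:53]
[54] read 'b'  n2⇒n4 ·f
[55] read 'a'  n4⇒n5
[56] read 'b'  n5⇒n6  ** P1@[54:56],P2@[55:56]
[57] read 'b'  n6⇒n4 ·f
[58] read 'a'  n4⇒n5
[59] read 'b'  n5⇒n6  ** P1@[57:59],P2@[58:59]
[60] read 'b'  n6⇒n4 ·f
[61] read 'b'  n4⇒n4 ·f
[62] read 'a'  n4⇒n5
[63] read 'b'  n5⇒n6  ** P1@[61:63],P2@[62:63]
[64] read 'b'  n6⇒n4 ·f
[65] read 'c'  n4⇒n0 ·f

All matches (sorted): [[4,2],[5,0],[7,2],[8,0],[10,2],[11,0],[14,2],[15,0],[17,2],[20,1],[20,2],[21,0],[22,1],[22,2],[23,0],[24,1],[24,2],[25,0],[27,2],[28,0],[30,2],[31,0],[33,2],[40,2],[41,0],[43,2],[44,0],[45,1],[45,2],[46,0],[47,1],[47,2],[48,0],[50,2],[51,0],[53,2],[56,1],[56,2],[59,1],[59,2],[63,1],[63,2]]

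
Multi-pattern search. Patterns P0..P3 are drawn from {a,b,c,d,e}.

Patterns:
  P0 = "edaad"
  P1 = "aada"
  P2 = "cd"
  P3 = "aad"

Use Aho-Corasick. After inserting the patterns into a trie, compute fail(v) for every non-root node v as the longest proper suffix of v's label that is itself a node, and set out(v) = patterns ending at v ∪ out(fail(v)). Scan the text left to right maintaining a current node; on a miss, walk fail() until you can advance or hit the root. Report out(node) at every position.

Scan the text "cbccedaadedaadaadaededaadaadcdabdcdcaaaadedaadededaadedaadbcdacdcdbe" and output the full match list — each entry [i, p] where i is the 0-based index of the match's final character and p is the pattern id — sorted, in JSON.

Build:
Trie nodes:
  n0 'ε': a→6 c→10 e→1
  n1 'e': d→2
  n2 'ed': a→3
  n3 'eda': a→4
  n4 'edaa': d→5
  n5 'edaad': ·  [P0 ends]
  n6 'a': a→7
  n7 'aa': d→8
  n8 'aad': a→9  [P3 ends]
  n9 'aada': ·  [P1 ends]
  n10 'c': d→11
  n11 'cd': ·  [P2 ends]

Failure links (BFS by depth):
  n1('e'): parent n0 fail=0; on 'e' 0 → fail=0;  out ∅∪∅=∅
  n6('a'): parent n0 fail=0; on 'a' 0 → fail=0;  out ∅∪∅=∅
  n10('c'): parent n0 fail=0; on 'c' 0 → fail=0;  out ∅∪∅=∅
  n2('ed'): parent n1 fail=0; on 'd' 0 → fail=0;  out ∅∪∅=∅
  n7('aa'): parent n6 fail=0; on 'a' 0 → fail=6;  out ∅∪∅=∅
  n11('cd'): parent n10 fail=0; on 'd' 0 → fail=0;  out {2}∪∅={2}
  n3('eda'): parent n2 fail=0; on 'a' 0 → fail=6;  out ∅∪∅=∅
  n8('aad'): parent n7 fail=6; on 'd' 6→0 → fail=0;  out {3}∪∅={3}
  n4('edaa'): parent n3 fail=6; on 'a' 6 → fail=7;  out ∅∪∅=∅
  n9('aada'): parent n8 fail=0; on 'a' 0 → fail=6;  out {1}∪∅={1}
  n5('edaad'): parent n4 fail=7; on 'd' 7 → fail=8;  out {0}∪{3}={0,3}

Text stream:
[0] read 'c'  n0⇒n10
[1] read 'b'  n10⇒n0 (fail-walked)
[2] read 'c'  n0⇒n10
[3] read 'c'  n10⇒n10 (fail-walked)
[4] read 'e'  n10⇒n1 (fail-walked)
[5] read 'd'  n1⇒n2
[6] read 'a'  n2⇒n3
[7] read 'a'  n3⇒n4
[8] read 'd'  n4⇒n5  → match P0@[4:8],P3@[6:8]
[9] read 'e'  n5⇒n1 (fail-walked)
[10] read 'd'  n1⇒n2
[11] read 'a'  n2⇒n3
[12] read 'a'  n3⇒n4
[13] read 'd'  n4⇒n5  → match P0@[9:13],P3@[11:13]
[14] read 'a'  n5⇒n9 (fail-walked)  → match P1@[11:14]
[15] read 'a'  n9⇒n7 (fail-walked)
[16] read 'd'  n7⇒n8  → match P3@[14:16]
[17] read 'a'  n8⇒n9  → match P1@[14:17]
[18] read 'e'  n9⇒n1 (fail-walked)
[19] read 'd'  n1⇒n2
[20] read 'e'  n2⇒n1 (fail-walked)
[21] read 'd'  n1⇒n2
[22] read 'a'  n2⇒n3
[23] read 'a'  n3⇒n4
[24] read 'd'  n4⇒n5  → match P0@[20:24],P3@[22:24]
[25] read 'a'  n5⇒n9 (fail-walked)  → match P1@[22:25]
[26] read 'a'  n9⇒n7 (fail-walked)
[27] read 'd'  n7⇒n8  → match P3@[25:27]
[28] read 'c'  n8⇒n10 (fail-walked)
[29] read 'd'  n10⇒n11  → match P2@[28:29]
[30] read 'a'  n11⇒n6 (fail-walked)
[31] read 'b'  n6⇒n0 (fail-walked)
[32] read 'd'  n0⇒n0
[33] read 'c'  n0⇒n10
[34] read 'd'  n10⇒n11  → match P2@[33:34]
[35] read 'c'  n11⇒n10 (fail-walked)
[36] read 'a'  n10⇒n6 (fail-walked)
[37] read 'a'  n6⇒n7
[38] read 'a'  n7⇒n7 (fail-walked)
[39] read 'a'  n7⇒n7 (fail-walked)
[40] read 'd'  n7⇒n8  → match P3@[38:40]
[41] read 'e'  n8⇒n1 (fail-walked)
[42] read 'd'  n1⇒n2
[43] read 'a'  n2⇒n3
[44] read 'a'  n3⇒n4
[45] read 'd'  n4⇒n5  → match P0@[41:45],P3@[43:45]
[46] read 'e'  n5⇒n1 (fail-walked)
[47] read 'd'  n1⇒n2
[48] read 'e'  n2⇒n1 (fail-walked)
[49] read 'd'  n1⇒n2
[50] read 'a'  n2⇒n3
[51] read 'a'  n3⇒n4
[52] read 'd'  n4⇒n5  → match P0@[48:52],P3@[50:52]
[53] read 'e'  n5⇒n1 (fail-walked)
[54] read 'd'  n1⇒n2
[55] read 'a'  n2⇒n3
[56] read 'a'  n3⇒n4
[57] read 'd'  n4⇒n5  → match P0@[53:57],P3@[55:57]
[58] read 'b'  n5⇒n0 (fail-walked)
[59] read 'c'  n0⇒n10
[60] read 'd'  n10⇒n11  → match P2@[59:60]
[61] read 'a'  n11⇒n6 (fail-walked)
[62] read 'c'  n6⇒n10 (fail-walked)
[63] read 'd'  n10⇒n11  → match P2@[62:63]
[64] read 'c'  n11⇒n10 (fail-walked)
[65] read 'd'  n10⇒n11  → match P2@[64:65]
[66] read 'b'  n11⇒n0 (fail-walked)
[67] read 'e'  n0⇒n1

Matches: [[8,0],[8,3],[13,0],[13,3],[14,1],[16,3],[17,1],[24,0],[24,3],[25,1],[27,3],[29,2],[34,2],[40,3],[45,0],[45,3],[52,0],[52,3],[57,0],[57,3],[60,2],[63,2],[65,2]]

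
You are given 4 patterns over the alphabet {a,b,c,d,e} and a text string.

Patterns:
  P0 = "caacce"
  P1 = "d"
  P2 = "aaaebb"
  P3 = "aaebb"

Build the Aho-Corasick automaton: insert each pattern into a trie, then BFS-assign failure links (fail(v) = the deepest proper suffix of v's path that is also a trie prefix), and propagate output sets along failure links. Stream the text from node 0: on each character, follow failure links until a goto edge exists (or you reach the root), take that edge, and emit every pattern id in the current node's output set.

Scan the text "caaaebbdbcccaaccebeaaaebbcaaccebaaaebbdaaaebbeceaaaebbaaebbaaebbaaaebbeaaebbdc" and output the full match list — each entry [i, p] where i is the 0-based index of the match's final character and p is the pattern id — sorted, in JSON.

Build:
Trie (insert patterns):
  0='ε' goto a→8 c→1 d→7
  1='c' goto a→2
  2='ca' goto a→3
  3='caa' goto c→4
  4='caac' goto c→5
  5='caacc' goto e→6
  6='caacce' goto ·  [P0 ends]
  7='d' goto ·  [P1 ends]
  8='a' goto a→9
  9='aa' goto a→10 e→14
  10='aaa' goto e→11
  11='aaae' goto b→12
  12='aaaeb' goto b→13
  13='aaaebb' goto ·  [P2 ends]
  14='aae' goto b→15
  15='aaeb' goto b→16
  16='aaebb' goto ·  [P3 ends]

Failure links (BFS by depth):
  fail(1) 'c': from fail(0)=0 chase 'c': 0 ⇒ 0;  out=∅∪out(0)=∅
  fail(7) 'd': from fail(0)=0 chase 'd': 0 ⇒ 0;  out={1}∪out(0)={1}
  fail(8) 'a': from fail(0)=0 chase 'a': 0 ⇒ 0;  out=∅∪out(0)=∅
  fail(2) 'ca': from fail(1)=0 chase 'a': 0 ⇒ 8;  out=∅∪out(8)=∅
  fail(9) 'aa': from fail(8)=0 chase 'a': 0 ⇒ 8;  out=∅∪out(8)=∅
  fail(3) 'caa': from fail(2)=8 chase 'a': 8 ⇒ 9;  out=∅∪out(9)=∅
  fail(10) 'aaa': from fail(9)=8 chase 'a': 8 ⇒ 9;  out=∅∪out(9)=∅
  fail(14) 'aae': from fail(9)=8 chase 'e': 8→0 ⇒ 0;  out=∅∪out(0)=∅
  fail(4) 'caac': from fail(3)=9 chase 'c': 9→8→0 ⇒ 1;  out=∅∪out(1)=∅
  fail(11) 'aaae': from fail(10)=9 chase 'e': 9 ⇒ 14;  out=∅∪out(14)=∅
  fail(15) 'aaeb': from fail(14)=0 chase 'b': 0 ⇒ 0;  out=∅∪out(0)=∅
  fail(5) 'caacc': from fail(4)=1 chase 'c': 1→0 ⇒ 1;  out=∅∪out(1)=∅
  fail(12) 'aaaeb': from fail(11)=14 chase 'b': 14 ⇒ 15;  out=∅∪out(15)=∅
  fail(16) 'aaebb': from fail(15)=0 chase 'b': 0 ⇒ 0;  out={3}∪out(0)={3}
  fail(6) 'caacce': from fail(5)=1 chase 'e': 1→0 ⇒ 0;  out={0}∪out(0)={0}
  fail(13) 'aaaebb': from fail(12)=15 chase 'b': 15 ⇒ 16;  out={2}∪out(16)={2,3}

Run:
i=0 'c': node 0→1
i=1 'a': node 1→2
i=2 'a': node 2→3
i=3 'a': node 3→10 ·f
i=4 'e': node 10→11
i=5 'b': node 11→12
i=6 'b': node 12→13  → match P2@[1:6],P3@[2:6]
i=7 'd': node 13→7 ·f  → match P1@[7:7]
i=8 'b': node 7→0 ·f
i=9 'c': node 0→1
i=10 'c': node 1→1 ·f
i=11 'c': node 1→1 ·f
i=12 'a': node 1→2
i=13 'a': node 2→3
i=14 'c': node 3→4
i=15 'c': node 4→5
i=16 'e': node 5→6  → match P0@[11:16]
i=17 'b': node 6→0 ·f
i=18 'e': node 0→0
i=19 'a': node 0→8
i=20 'a': node 8→9
i=21 'a': node 9→10
i=22 'e': node 10→11
i=23 'b': node 11→12
i=24 'b': node 12→13  → match P2@[19:24],P3@[20:24]
i=25 'c': node 13→1 ·f
i=26 'a': node 1→2
i=27 'a': node 2→3
i=28 'c': node 3→4
i=29 'c': node 4→5
i=30 'e': node 5→6  → match P0@[25:30]
i=31 'b': node 6→0 ·f
i=32 'a': node 0→8
i=33 'a': node 8→9
i=34 'a': node 9→10
i=35 'e': node 10→11
i=36 'b': node 11→12
i=37 'b': node 12→13  → match P2@[32:37],P3@[33:37]
i=38 'd': node 13→7 ·f  → match P1@[38:38]
i=39 'a': node 7→8 ·f
i=40 'a': node 8→9
i=41 'a': node 9→10
i=42 'e': node 10→11
i=43 'b': node 11→12
i=44 'b': node 12→13  → match P2@[39:44],P3@[40:44]
i=45 'e': node 13→0 ·f
i=46 'c': node 0→1
i=47 'e': node 1→0 ·f
i=48 'a': node 0→8
i=49 'a': node 8→9
i=50 'a': node 9→10
i=51 'e': node 10→11
i=52 'b': node 11→12
i=53 'b': node 12→13  → match P2@[48:53],P3@[49:53]
i=54 'a': node 13→8 ·f
i=55 'a': node 8→9
i=56 'e': node 9→14
i=57 'b': node 14→15
i=58 'b': node 15→16  → match P3@[54:58]
i=59 'a': node 16→8 ·f
i=60 'a': node 8→9
i=61 'e': node 9→14
i=62 'b': node 14→15
i=63 'b': node 15→16  → match P3@[59:63]
i=64 'a': node 16→8 ·f
i=65 'a': node 8→9
i=66 'a': node 9→10
i=67 'e': node 10→11
i=68 'b': node 11→12
i=69 'b': node 12→13  → match P2@[64:69],P3@[65:69]
i=70 'e': node 13→0 ·f
i=71 'a': node 0→8
i=72 'a': node 8→9
i=73 'e': node 9→14
i=74 'b': node 14→15
i=75 'b': node 15→16  → match P3@[71:75]
i=76 'd': node 16→7 ·f  → match P1@[76:76]
i=77 'c': node 7→1 ·f

All matches (sorted): [[6,2],[6,3],[7,1],[16,0],[24,2],[24,3],[30,0],[37,2],[37,3],[38,1],[44,2],[44,3],[53,2],[53,3],[58,3],[63,3],[69,2],[69,3],[75,3],[76,1]]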